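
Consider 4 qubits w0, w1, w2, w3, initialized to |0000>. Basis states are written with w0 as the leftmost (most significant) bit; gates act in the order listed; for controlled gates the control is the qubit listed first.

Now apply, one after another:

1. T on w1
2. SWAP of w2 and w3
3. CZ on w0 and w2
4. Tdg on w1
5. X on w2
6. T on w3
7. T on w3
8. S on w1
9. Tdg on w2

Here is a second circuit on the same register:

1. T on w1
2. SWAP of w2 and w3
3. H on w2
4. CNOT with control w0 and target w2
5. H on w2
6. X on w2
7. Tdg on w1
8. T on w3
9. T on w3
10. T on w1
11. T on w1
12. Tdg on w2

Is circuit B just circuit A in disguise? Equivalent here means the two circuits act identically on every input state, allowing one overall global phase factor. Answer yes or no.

Yes — the two circuits implement the same unitary up to a global phase.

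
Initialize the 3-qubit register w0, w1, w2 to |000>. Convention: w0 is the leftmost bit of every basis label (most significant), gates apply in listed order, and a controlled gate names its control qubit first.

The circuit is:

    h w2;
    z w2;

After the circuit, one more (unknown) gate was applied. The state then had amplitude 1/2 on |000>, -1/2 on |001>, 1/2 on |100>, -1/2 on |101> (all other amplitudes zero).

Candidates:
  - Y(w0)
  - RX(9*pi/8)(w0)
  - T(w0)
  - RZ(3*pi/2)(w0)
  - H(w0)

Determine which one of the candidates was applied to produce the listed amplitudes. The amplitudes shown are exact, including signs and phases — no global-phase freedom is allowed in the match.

The applied gate was H(w0).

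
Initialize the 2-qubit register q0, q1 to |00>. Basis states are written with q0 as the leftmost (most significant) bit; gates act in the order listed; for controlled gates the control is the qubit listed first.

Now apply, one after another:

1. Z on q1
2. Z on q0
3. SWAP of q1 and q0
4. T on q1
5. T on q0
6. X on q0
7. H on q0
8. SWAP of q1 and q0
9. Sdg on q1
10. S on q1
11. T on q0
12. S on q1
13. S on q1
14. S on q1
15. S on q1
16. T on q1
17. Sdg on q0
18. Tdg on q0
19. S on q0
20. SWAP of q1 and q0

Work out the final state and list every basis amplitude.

The final amplitudes are sqrt(2)/2 on |00>, 0 on |01>, -sqrt(2)*exp(I*pi/4)/2 on |10>, 0 on |11>. Key observation: steps 12-15 multiply out to the identity, so the circuit reduces to the remaining gates.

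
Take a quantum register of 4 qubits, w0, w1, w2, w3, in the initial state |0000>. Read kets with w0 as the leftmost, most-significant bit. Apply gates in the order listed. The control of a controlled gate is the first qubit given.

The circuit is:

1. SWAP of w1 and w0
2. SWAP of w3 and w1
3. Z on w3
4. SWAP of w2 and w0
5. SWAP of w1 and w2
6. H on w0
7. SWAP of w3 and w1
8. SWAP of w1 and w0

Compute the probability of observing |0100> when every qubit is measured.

Outcome |0100> occurs with probability 1/2.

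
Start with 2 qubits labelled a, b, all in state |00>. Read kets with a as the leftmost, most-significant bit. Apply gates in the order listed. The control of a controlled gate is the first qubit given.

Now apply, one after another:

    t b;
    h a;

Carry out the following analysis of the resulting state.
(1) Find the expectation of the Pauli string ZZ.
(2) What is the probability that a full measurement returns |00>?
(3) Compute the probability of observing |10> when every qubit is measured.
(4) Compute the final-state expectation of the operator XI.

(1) The observable ZZ averages to 0.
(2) Outcome |00> occurs with probability 1/2.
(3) The probability of measuring |10> is 1/2.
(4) The expectation value of XI is 1.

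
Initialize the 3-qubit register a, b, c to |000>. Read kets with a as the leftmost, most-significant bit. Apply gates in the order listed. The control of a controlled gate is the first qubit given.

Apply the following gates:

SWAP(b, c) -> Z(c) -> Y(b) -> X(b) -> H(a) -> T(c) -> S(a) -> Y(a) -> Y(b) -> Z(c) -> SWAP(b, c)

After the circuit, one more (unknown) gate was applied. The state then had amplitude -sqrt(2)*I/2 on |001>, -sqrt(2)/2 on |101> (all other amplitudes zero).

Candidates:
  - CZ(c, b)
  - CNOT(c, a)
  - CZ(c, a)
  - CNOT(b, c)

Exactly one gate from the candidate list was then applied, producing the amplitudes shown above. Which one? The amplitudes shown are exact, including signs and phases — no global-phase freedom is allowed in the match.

It was CNOT(c, a) that produced the state shown.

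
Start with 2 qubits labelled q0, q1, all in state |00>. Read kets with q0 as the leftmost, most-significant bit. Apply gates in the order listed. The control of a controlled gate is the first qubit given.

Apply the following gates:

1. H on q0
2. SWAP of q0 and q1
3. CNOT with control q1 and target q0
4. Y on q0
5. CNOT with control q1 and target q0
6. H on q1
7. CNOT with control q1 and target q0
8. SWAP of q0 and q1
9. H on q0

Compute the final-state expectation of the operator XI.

In the final state, XI has expectation -1.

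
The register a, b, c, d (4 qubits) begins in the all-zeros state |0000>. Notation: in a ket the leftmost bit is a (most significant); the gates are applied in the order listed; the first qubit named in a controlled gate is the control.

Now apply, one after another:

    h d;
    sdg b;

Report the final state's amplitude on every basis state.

The final amplitudes are sqrt(2)/2 on |0000>, sqrt(2)/2 on |0001>, and 0 on every other basis state.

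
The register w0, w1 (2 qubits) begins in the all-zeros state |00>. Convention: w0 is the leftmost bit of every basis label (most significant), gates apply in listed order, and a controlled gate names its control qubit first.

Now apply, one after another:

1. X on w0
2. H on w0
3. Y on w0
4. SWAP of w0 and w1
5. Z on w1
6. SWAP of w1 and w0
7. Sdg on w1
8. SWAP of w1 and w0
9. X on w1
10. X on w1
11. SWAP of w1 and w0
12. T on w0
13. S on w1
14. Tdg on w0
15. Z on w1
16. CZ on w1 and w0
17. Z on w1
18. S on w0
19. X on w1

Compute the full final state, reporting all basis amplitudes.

The resulting statevector has amplitude 0 on |00>, sqrt(2)*I/2 on |01>, 0 on |10>, sqrt(2)/2 on |11>.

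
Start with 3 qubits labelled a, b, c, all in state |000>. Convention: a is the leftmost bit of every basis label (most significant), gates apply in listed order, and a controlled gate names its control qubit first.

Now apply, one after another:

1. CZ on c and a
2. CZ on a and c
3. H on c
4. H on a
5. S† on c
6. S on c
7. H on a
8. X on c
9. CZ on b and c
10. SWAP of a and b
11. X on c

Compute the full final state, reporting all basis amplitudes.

The resulting statevector has amplitude sqrt(2)/2 on |000>, sqrt(2)/2 on |001>, and 0 on every other basis state. Key observation: the block from step 4 through step 7 cancels to the identity and can be dropped.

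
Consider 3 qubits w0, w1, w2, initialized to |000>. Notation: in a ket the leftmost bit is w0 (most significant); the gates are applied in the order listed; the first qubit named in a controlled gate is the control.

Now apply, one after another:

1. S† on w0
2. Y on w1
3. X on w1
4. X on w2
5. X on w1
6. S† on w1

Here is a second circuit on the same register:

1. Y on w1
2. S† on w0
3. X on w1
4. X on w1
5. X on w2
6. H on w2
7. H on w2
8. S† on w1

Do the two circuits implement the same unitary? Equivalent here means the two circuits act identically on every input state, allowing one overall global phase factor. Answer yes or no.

Yes, they are equivalent — the unitaries differ by at most a global phase.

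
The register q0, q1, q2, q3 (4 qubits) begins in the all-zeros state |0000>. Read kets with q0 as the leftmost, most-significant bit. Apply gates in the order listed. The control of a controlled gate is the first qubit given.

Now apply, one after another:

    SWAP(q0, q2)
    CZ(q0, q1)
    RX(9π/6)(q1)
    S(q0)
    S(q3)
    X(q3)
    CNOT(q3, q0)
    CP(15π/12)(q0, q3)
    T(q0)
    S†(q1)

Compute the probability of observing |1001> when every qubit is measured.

A full measurement returns |1001> with probability 1/2.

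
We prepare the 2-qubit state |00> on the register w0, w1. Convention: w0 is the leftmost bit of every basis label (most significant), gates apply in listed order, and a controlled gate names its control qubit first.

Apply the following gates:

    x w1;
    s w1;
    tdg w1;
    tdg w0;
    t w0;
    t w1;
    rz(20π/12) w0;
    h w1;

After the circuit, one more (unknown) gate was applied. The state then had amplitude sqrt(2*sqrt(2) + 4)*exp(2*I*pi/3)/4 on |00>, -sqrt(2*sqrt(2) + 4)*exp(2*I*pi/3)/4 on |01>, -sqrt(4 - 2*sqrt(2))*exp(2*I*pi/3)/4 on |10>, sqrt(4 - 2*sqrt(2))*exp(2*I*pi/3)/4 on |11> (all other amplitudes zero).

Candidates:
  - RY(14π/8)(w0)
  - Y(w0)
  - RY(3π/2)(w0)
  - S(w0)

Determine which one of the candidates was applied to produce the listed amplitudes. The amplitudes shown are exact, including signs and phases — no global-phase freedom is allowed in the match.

It was RY(14π/8)(w0) that produced the state shown.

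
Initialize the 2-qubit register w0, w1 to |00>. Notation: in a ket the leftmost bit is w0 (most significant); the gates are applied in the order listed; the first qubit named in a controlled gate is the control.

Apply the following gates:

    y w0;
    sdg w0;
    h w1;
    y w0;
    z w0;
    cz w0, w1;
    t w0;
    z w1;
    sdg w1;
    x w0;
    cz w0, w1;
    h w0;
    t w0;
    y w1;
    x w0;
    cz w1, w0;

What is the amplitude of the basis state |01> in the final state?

|01> carries amplitude -exp(I*pi/4)/2 in the final state.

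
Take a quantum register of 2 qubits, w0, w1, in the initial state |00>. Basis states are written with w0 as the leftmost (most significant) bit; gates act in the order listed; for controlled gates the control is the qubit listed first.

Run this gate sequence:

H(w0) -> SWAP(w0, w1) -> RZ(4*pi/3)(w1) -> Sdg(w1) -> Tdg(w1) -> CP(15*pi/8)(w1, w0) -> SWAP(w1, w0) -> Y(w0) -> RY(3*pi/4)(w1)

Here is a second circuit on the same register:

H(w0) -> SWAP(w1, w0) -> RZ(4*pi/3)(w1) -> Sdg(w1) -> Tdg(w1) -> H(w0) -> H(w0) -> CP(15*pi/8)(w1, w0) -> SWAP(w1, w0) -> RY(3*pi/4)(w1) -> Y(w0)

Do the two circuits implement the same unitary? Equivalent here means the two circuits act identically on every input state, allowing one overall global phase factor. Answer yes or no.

Yes: on every input state the two circuits agree up to one overall phase factor.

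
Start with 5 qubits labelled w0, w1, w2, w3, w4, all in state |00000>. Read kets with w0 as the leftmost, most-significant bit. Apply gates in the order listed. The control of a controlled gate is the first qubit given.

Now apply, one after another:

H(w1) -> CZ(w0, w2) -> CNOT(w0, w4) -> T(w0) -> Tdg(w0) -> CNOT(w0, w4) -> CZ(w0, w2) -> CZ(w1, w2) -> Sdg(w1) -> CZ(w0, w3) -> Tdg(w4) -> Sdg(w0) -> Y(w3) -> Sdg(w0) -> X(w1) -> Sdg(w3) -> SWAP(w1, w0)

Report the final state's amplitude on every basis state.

After the circuit, the state carries amplitude -sqrt(2)*I/2 on |00010>, sqrt(2)/2 on |10010>, and 0 on every other basis state. Key observation: the block from step 2 through step 7 cancels to the identity and can be dropped.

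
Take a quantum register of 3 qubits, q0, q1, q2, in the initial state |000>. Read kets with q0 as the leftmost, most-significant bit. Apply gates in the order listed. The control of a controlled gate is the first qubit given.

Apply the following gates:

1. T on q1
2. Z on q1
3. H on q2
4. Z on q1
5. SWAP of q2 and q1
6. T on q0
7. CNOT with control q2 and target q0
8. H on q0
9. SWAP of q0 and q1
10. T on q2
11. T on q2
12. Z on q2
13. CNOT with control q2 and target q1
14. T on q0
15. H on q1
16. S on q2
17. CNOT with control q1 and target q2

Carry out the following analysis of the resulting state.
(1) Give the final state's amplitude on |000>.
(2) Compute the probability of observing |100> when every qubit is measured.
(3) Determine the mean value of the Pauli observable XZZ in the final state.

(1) |000> carries amplitude sqrt(2)/2 in the final state.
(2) The probability of measuring |100> is 1/2.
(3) In the final state, XZZ has expectation sqrt(2)/2.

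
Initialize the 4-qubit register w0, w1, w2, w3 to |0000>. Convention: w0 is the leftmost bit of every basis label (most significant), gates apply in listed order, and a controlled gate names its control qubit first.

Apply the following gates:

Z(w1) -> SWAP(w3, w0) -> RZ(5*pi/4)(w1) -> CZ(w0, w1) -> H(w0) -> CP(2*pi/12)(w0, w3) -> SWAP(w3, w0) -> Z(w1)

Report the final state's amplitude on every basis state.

After the circuit, the state carries amplitude -sqrt(2)*exp(3*I*pi/8)/2 on |0000>, -sqrt(2)*exp(3*I*pi/8)/2 on |0001>, and 0 on every other basis state.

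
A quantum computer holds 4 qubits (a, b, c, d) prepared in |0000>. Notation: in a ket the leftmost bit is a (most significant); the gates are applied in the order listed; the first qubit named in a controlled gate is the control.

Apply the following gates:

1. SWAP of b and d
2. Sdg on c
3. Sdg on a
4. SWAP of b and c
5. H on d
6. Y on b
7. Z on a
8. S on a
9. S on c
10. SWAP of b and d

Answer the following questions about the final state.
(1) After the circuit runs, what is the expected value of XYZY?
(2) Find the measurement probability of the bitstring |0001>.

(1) The observable XYZY averages to 0.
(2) A full measurement returns |0001> with probability 1/2.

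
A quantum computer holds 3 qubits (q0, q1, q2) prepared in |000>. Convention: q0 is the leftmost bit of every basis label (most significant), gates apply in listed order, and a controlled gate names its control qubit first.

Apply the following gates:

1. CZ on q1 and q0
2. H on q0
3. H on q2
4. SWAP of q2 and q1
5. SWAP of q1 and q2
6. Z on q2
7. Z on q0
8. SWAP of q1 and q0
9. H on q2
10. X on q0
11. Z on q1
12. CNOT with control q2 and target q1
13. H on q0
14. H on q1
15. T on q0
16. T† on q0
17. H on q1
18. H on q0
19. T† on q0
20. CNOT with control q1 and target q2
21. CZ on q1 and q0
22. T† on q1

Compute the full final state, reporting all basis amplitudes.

The final amplitudes are -sqrt(2)*exp(3*I*pi/4)/2 on |101>, sqrt(2)*I/2 on |110>, and 0 on every other basis state. Key observation: gates 13-18 undo each other exactly, leaving only the rest of the circuit to track.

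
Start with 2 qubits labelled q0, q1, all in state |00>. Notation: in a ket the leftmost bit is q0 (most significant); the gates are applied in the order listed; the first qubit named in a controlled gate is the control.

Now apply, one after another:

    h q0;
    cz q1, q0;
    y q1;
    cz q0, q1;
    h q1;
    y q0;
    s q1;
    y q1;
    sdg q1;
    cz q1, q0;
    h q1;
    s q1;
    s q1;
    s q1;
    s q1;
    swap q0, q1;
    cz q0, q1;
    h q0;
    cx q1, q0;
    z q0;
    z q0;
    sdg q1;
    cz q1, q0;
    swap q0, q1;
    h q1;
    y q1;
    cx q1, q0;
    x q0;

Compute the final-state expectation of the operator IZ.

The expectation value of IZ is 1. Key observation: steps 12-15 multiply out to the identity, so the circuit reduces to the remaining gates.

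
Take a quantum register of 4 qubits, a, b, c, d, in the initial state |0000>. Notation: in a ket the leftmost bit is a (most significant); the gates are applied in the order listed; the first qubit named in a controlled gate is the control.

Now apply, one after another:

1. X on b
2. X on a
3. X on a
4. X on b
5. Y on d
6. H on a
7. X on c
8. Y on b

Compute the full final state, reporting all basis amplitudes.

After the circuit, the state carries amplitude -sqrt(2)/2 on |0111>, -sqrt(2)/2 on |1111>, and 0 on every other basis state. Key observation: the block from step 1 through step 4 cancels to the identity and can be dropped.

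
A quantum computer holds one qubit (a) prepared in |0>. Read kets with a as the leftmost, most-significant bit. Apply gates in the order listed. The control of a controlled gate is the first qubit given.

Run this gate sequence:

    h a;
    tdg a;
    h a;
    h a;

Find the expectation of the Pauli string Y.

The observable Y averages to -sqrt(2)/2.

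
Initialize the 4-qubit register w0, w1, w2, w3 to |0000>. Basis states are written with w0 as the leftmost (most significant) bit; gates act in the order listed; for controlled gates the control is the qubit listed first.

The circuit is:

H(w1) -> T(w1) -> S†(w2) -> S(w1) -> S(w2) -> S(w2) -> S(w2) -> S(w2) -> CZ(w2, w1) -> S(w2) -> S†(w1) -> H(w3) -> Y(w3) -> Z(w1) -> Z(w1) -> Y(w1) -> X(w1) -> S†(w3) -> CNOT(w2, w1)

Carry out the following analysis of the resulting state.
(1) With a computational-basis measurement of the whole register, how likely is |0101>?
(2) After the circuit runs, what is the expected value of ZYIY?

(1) A full measurement returns |0101> with probability 1/4.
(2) In the final state, ZYIY has expectation -sqrt(2)/2.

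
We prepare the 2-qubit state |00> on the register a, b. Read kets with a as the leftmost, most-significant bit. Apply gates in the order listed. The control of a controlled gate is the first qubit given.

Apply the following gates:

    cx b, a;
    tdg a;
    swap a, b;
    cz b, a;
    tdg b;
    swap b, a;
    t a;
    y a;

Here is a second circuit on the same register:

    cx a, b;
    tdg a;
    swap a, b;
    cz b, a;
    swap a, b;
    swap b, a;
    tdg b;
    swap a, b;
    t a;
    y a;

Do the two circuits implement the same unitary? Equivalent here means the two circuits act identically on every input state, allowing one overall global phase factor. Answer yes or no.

No: there is an input state on which the two circuits produce genuinely different outputs (not merely differing by a phase).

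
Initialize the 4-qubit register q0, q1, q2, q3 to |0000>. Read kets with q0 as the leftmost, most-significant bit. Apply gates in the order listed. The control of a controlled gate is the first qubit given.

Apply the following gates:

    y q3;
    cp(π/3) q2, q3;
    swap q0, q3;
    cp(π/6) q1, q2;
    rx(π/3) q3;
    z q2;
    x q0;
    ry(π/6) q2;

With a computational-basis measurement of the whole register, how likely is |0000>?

Outcome |0000> occurs with probability 3*sqrt(3)/16 + 3/8.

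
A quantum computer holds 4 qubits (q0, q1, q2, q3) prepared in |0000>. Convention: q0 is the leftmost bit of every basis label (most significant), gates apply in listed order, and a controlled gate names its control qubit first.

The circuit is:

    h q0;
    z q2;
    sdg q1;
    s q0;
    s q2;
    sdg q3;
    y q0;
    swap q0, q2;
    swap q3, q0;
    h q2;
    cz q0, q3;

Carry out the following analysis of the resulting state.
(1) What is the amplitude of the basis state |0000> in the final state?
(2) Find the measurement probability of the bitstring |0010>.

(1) |0000> carries amplitude 1/2 + I/2 in the final state.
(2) The probability of measuring |0010> is 1/2.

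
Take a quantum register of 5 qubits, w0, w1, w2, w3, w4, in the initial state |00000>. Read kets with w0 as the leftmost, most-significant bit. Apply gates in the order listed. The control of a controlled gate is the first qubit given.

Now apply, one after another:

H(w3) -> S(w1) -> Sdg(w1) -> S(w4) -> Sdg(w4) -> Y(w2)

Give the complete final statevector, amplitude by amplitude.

After the circuit, the state carries amplitude sqrt(2)*I/2 on |00100>, sqrt(2)*I/2 on |00110>, and 0 on every other basis state.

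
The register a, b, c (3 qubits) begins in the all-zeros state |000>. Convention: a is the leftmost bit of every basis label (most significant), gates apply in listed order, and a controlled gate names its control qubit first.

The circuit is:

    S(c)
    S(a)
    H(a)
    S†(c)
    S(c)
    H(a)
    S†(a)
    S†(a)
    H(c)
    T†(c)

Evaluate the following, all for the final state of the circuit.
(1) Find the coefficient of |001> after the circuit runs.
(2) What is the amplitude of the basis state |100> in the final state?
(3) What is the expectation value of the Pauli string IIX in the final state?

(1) The amplitude on |001> is -sqrt(2)*exp(3*I*pi/4)/2. Key observation: steps 2-7 multiply out to the identity, so the circuit reduces to the remaining gates.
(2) |100> carries amplitude 0 in the final state.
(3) The observable IIX averages to sqrt(2)/2.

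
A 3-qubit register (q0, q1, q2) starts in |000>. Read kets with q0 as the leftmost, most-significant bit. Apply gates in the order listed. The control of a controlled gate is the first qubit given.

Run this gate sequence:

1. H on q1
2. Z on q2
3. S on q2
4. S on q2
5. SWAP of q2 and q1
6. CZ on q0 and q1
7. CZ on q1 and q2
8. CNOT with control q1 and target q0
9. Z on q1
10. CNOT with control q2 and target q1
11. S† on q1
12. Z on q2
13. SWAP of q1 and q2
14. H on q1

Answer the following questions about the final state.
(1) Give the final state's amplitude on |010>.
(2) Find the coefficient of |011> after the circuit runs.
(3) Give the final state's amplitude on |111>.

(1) The final state's coefficient on |010> equals 1/2.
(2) The final state's coefficient on |011> equals -I/2.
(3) The final state's coefficient on |111> equals 0.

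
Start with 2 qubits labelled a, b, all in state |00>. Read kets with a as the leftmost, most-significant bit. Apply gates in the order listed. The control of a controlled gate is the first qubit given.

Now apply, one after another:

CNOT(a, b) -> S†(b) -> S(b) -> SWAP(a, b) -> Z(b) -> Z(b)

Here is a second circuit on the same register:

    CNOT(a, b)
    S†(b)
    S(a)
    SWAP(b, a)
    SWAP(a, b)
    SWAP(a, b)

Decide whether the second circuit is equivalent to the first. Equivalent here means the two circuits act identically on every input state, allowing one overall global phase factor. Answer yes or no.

No: there is an input state on which the two circuits produce genuinely different outputs (not merely differing by a phase).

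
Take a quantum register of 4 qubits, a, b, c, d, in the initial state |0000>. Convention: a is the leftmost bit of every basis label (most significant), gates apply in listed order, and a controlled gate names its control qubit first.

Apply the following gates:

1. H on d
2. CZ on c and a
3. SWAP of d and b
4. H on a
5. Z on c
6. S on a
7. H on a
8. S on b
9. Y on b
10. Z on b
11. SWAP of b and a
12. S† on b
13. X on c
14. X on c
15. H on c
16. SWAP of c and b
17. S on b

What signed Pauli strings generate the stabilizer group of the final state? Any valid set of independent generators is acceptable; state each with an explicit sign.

One valid set of independent stabilizer generators is -YIII, +IYII, -IIXI, +IIIZ (any independent generating set of the same group is equally correct). Key observation: steps 13-14 multiply out to the identity, so the circuit reduces to the remaining gates.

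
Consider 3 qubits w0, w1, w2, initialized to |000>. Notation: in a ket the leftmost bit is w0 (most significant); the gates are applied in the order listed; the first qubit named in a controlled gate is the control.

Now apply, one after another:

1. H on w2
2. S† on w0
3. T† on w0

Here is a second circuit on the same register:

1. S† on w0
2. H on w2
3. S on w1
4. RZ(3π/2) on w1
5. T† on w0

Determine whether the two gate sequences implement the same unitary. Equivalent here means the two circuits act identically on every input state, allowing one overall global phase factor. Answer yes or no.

Yes, they are equivalent — the unitaries differ by at most a global phase.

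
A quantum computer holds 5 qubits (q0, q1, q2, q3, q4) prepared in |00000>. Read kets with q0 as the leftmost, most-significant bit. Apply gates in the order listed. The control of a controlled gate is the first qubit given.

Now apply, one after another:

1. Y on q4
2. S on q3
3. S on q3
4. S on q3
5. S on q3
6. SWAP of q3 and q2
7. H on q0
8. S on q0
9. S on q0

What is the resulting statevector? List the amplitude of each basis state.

The final amplitudes are sqrt(2)*I/2 on |00001>, -sqrt(2)*I/2 on |10001>, and 0 on every other basis state. Key observation: the block from step 2 through step 5 cancels to the identity and can be dropped.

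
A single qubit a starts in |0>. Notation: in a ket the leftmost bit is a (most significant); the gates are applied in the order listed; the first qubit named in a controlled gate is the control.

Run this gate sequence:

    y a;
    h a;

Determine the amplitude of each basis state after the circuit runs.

The resulting statevector has amplitude sqrt(2)*I/2 on |0>, -sqrt(2)*I/2 on |1>.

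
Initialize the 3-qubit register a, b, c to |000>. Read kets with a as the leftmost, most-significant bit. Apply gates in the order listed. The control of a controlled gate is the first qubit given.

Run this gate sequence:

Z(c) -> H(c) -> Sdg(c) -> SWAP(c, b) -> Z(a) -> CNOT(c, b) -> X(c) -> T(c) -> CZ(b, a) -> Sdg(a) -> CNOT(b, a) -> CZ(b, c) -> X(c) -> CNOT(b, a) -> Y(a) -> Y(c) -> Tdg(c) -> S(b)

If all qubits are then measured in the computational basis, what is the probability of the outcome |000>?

The probability of measuring |000> is 0.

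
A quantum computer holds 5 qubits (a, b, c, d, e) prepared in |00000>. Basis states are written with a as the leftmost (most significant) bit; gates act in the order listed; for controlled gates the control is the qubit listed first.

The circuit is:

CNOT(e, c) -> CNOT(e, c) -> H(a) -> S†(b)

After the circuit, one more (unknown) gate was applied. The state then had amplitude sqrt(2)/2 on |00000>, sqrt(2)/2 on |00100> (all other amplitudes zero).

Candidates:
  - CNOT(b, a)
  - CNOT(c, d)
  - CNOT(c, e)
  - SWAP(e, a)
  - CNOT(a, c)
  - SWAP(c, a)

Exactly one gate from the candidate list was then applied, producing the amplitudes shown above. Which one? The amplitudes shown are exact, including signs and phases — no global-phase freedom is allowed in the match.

The unique candidate consistent with the amplitudes is SWAP(c, a). Key observation: the block from step 1 through step 2 cancels to the identity and can be dropped.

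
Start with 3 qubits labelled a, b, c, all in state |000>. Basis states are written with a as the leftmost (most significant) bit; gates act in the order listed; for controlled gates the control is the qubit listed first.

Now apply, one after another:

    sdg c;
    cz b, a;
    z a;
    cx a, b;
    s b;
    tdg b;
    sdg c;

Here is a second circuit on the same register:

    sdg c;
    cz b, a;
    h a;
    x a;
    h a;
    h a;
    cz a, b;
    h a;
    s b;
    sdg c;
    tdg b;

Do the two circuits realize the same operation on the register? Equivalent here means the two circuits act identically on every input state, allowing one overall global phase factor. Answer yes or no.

No — the two circuits implement different unitaries, even allowing a global phase.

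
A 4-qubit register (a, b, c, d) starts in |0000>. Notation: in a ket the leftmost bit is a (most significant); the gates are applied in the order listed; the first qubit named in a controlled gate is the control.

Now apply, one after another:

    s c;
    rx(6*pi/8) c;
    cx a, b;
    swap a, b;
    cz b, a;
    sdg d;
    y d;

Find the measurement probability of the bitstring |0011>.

A full measurement returns |0011> with probability sqrt(2)/4 + 1/2.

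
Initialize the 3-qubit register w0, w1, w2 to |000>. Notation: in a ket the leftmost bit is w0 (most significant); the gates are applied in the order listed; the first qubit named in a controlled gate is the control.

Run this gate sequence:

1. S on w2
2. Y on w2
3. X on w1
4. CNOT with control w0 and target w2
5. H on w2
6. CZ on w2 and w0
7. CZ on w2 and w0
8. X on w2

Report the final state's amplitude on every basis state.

The resulting statevector has amplitude -sqrt(2)*I/2 on |010>, sqrt(2)*I/2 on |011>, and 0 on every other basis state.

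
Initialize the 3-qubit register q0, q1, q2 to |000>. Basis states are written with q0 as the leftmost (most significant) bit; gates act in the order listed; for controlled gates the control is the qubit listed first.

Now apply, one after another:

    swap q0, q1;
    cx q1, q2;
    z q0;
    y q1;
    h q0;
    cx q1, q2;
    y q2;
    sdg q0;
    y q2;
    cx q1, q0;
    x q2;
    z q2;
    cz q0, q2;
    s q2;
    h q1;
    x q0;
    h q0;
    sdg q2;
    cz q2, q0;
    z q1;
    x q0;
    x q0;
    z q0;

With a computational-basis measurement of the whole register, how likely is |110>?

The probability of measuring |110> is 1/4.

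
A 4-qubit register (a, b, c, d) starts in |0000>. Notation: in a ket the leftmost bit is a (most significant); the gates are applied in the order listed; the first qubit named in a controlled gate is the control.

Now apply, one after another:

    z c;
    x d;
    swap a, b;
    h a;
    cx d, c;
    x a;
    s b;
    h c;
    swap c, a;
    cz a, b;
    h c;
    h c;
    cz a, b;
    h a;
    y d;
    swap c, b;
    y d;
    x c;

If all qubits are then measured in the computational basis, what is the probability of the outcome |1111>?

A full measurement returns |1111> with probability 1/2. Key observation: steps 10-13 multiply out to the identity, so the circuit reduces to the remaining gates.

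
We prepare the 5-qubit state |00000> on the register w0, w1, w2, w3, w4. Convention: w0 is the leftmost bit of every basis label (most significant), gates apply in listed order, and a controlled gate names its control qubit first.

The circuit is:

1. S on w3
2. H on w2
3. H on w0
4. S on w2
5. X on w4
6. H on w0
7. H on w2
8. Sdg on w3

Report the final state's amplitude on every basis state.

The final amplitudes are 1/2 + I/2 on |00001>, 1/2 - I/2 on |00101>, and 0 on every other basis state.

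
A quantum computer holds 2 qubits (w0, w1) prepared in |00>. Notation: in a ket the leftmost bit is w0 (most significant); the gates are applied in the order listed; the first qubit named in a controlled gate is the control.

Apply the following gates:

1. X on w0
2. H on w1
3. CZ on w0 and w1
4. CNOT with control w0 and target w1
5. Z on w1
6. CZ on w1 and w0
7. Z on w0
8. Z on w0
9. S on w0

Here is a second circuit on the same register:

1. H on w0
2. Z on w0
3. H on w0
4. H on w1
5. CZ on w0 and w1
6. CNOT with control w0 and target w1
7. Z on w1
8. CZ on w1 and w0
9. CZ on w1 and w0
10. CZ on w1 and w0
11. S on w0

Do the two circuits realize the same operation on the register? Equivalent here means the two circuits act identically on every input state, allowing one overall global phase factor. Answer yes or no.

Yes — the two circuits implement the same unitary up to a global phase.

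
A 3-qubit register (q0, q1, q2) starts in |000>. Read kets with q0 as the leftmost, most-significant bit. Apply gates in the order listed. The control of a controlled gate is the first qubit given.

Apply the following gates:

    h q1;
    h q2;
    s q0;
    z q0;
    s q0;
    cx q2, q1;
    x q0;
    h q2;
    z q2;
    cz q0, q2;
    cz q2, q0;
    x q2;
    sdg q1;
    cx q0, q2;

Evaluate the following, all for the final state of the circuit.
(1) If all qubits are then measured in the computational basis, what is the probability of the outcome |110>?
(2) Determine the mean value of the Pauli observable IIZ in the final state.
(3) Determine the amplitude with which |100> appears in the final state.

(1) Outcome |110> occurs with probability 1/2.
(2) The expectation value of IIZ is 1.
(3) The final state's coefficient on |100> equals sqrt(2)/2.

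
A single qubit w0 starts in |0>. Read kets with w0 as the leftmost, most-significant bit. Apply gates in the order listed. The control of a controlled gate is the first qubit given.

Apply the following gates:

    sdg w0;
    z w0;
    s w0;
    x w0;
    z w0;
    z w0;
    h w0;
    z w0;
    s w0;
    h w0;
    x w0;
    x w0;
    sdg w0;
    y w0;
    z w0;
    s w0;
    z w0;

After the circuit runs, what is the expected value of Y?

The expectation value of Y is 1.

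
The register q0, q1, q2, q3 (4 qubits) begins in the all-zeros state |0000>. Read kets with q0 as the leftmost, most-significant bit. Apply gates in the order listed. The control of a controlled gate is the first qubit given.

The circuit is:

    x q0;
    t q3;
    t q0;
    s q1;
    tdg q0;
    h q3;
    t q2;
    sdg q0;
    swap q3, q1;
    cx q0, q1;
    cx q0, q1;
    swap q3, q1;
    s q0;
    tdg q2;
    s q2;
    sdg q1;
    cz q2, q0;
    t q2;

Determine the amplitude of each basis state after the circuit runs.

The final amplitudes are sqrt(2)/2 on |1000>, sqrt(2)/2 on |1001>, and 0 on every other basis state.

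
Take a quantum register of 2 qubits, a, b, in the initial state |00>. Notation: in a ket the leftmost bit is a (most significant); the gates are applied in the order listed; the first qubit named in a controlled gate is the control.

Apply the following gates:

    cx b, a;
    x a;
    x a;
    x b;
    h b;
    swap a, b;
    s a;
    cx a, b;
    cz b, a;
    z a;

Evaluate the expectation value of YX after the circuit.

The observable YX averages to -1. Key observation: the block from step 2 through step 3 cancels to the identity and can be dropped.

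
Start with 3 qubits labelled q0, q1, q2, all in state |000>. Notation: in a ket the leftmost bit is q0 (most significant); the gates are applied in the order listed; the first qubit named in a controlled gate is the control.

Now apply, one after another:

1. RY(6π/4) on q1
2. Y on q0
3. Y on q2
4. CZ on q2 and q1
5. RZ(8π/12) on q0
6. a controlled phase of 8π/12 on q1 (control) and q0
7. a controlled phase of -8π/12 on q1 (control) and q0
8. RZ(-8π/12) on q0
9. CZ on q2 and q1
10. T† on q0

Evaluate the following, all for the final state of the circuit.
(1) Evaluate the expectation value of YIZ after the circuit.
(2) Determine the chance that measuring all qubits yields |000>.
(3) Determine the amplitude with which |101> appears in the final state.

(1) The observable YIZ averages to 0. Key observation: steps 4-9 multiply out to the identity, so the circuit reduces to the remaining gates.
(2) Outcome |000> occurs with probability 0.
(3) The final state's coefficient on |101> equals -sqrt(2)*exp(3*I*pi/4)/2.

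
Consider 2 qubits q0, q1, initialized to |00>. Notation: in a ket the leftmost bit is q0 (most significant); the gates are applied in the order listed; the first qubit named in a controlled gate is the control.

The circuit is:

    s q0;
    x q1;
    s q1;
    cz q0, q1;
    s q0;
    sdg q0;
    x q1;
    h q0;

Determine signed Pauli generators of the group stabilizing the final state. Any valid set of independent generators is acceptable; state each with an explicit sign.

One valid set of independent stabilizer generators is +XI, +IZ (any independent generating set of the same group is equally correct).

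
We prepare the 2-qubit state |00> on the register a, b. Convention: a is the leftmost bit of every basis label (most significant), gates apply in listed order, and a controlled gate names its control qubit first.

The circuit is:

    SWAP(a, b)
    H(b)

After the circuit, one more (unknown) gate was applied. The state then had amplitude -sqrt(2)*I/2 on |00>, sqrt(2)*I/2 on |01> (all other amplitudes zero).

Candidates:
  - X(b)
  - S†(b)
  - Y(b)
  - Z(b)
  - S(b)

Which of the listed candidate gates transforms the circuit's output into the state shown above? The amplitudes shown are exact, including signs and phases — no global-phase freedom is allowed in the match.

The applied gate was Y(b).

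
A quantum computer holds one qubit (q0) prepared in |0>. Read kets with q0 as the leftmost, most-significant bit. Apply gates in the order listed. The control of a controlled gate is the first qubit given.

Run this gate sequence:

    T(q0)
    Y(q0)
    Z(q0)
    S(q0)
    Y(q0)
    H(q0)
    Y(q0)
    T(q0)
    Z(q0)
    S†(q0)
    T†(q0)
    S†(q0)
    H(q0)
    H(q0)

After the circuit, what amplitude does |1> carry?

The final state's coefficient on |1> equals sqrt(2)/2.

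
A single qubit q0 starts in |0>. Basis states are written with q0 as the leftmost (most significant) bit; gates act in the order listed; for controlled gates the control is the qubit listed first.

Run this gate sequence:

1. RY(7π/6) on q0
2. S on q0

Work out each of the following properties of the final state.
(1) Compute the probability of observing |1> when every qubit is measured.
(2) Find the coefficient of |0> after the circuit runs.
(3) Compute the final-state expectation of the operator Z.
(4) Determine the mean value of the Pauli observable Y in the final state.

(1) Outcome |1> occurs with probability sqrt(3)/4 + 1/2.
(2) |0> carries amplitude -sqrt(6)/4 + sqrt(2)/4 in the final state.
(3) The observable Z averages to -sqrt(3)/2.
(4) In the final state, Y has expectation -1/2.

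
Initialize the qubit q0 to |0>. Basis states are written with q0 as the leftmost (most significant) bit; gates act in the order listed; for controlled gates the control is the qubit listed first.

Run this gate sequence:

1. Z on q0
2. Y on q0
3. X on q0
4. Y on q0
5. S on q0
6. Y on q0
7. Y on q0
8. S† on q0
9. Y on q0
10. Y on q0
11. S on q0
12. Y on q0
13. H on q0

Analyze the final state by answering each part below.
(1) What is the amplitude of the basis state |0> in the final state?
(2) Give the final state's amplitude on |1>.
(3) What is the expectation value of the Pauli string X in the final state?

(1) The amplitude on |0> is -sqrt(2)/2. Key observation: gates 7-12 undo each other exactly, leaving only the rest of the circuit to track.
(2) The final state's coefficient on |1> equals -sqrt(2)/2.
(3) The expectation value of X is 1.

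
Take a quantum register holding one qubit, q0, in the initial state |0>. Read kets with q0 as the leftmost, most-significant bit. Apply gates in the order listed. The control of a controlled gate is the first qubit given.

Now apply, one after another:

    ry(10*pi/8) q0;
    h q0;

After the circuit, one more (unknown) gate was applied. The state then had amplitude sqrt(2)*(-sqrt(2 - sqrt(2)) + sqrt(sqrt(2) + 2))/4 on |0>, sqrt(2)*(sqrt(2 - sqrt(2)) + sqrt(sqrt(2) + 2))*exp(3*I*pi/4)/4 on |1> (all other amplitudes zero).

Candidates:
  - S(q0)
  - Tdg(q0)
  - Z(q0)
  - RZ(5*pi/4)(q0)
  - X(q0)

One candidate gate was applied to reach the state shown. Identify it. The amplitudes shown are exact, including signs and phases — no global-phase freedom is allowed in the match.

The unique candidate consistent with the amplitudes is Tdg(q0).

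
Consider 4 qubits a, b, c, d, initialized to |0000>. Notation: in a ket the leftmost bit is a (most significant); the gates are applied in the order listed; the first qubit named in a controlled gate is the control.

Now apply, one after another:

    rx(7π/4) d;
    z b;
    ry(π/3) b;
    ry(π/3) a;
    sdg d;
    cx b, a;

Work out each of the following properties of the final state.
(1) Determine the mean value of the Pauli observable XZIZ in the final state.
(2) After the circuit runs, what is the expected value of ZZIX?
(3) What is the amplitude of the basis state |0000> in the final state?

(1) The expectation value of XZIZ is sqrt(6)/8.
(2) The observable ZZIX averages to sqrt(2)/4.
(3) The amplitude on |0000> is -3*sqrt(sqrt(2) + 2)/8.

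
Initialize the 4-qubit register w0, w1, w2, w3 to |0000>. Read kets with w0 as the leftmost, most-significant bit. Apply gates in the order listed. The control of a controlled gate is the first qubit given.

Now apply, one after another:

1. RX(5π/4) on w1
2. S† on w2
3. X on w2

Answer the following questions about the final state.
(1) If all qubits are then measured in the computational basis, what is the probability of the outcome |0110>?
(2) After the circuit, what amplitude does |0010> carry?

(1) Outcome |0110> occurs with probability sqrt(2)/4 + 1/2.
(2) |0010> carries amplitude -sqrt(2 - sqrt(2))/2 in the final state.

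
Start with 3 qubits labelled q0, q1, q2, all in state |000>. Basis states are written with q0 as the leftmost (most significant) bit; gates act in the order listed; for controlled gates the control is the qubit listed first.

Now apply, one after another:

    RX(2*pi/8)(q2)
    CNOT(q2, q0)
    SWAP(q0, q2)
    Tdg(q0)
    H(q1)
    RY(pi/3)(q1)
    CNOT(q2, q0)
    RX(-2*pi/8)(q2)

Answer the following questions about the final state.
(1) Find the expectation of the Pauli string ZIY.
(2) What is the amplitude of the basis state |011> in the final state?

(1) In the final state, ZIY has expectation 1/2 - sqrt(2)/4.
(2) The final state's coefficient on |011> equals -sqrt(3)*exp(I*pi/4)/8 - exp(I*pi/4)/8 + I/8 + sqrt(3)*I/8.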